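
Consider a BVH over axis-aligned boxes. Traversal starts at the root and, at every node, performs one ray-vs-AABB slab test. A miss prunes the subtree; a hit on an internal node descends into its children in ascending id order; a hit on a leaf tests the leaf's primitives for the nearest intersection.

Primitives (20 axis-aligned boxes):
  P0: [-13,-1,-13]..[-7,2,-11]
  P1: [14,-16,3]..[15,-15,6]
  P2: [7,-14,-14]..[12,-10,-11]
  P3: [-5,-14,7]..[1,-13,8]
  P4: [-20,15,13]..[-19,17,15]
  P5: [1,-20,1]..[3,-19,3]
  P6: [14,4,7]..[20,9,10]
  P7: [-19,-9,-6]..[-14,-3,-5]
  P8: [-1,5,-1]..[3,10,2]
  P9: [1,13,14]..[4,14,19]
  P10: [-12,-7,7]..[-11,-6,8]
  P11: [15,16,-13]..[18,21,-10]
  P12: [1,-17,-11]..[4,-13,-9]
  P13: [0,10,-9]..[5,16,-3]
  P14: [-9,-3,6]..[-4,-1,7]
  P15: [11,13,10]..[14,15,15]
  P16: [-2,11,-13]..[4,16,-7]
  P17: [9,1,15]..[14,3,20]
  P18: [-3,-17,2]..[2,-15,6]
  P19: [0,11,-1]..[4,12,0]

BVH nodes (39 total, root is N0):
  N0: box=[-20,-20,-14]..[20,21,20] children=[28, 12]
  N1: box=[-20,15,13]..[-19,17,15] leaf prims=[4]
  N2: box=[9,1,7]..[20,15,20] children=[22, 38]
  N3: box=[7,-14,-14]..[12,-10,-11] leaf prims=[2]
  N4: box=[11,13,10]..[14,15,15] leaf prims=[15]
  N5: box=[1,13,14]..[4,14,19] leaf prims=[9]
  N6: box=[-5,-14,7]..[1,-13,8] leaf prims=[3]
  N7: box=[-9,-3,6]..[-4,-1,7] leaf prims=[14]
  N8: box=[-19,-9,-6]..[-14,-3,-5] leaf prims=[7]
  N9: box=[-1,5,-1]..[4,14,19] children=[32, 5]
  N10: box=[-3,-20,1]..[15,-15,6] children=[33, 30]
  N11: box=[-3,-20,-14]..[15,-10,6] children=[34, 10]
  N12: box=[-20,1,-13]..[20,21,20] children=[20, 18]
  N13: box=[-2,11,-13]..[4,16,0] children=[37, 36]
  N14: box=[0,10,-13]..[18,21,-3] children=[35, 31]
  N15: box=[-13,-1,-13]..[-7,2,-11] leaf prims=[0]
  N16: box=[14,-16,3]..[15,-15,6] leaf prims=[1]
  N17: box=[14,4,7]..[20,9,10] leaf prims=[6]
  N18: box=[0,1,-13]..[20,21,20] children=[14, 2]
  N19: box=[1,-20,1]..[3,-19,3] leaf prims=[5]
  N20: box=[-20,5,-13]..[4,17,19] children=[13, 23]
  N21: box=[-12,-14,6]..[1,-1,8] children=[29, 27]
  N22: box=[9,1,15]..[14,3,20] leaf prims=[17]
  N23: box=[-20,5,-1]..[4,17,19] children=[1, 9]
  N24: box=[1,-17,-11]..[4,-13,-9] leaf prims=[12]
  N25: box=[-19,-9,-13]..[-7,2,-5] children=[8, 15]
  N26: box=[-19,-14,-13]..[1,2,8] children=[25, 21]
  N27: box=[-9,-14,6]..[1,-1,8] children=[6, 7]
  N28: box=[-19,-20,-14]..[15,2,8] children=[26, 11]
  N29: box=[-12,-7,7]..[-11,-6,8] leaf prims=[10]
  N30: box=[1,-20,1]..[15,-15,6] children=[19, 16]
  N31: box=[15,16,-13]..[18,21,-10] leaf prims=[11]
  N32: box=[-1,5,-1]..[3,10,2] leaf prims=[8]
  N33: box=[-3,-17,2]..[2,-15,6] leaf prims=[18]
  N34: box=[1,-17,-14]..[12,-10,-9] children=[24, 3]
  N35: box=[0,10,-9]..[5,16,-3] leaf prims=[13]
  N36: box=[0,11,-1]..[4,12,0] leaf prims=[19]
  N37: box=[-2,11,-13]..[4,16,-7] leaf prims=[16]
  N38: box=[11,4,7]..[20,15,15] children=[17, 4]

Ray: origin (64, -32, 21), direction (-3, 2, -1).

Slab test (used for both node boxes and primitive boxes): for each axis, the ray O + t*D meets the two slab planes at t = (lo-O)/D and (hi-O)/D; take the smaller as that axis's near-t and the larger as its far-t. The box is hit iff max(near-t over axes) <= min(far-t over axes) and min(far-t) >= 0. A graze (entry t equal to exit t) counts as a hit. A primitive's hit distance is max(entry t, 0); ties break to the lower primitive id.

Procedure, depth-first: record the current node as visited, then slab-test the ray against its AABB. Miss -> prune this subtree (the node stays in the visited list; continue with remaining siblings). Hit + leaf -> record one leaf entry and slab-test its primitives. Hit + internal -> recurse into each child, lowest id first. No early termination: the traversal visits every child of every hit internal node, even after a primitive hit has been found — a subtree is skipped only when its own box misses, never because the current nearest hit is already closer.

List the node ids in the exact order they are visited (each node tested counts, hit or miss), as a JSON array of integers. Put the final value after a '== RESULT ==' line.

Trace the traversal:
N0 x:[44/3,28] y:[6,53/2] z:[1,35] -> hit [44/3,53/2], descend [12, 28]
  N12 x:[44/3,28] y:[33/2,53/2] z:[1,34] -> hit [33/2,53/2], descend [18, 20]
    N18 x:[44/3,64/3] y:[33/2,53/2] z:[1,34] -> hit [33/2,64/3], descend [2, 14]
      N2 x:[44/3,55/3] y:[33/2,47/2] z:[1,14] -> miss, prune
      N14 x:[46/3,64/3] y:[21,53/2] z:[24,34] -> miss, prune
    N20 x:[20,28] y:[37/2,49/2] z:[2,34] -> hit [20,49/2], descend [13, 23]
      N13 x:[20,22] y:[43/2,24] z:[21,34] -> hit [43/2,22], descend [36, 37]
        N36 x:[20,64/3] y:[43/2,22] z:[21,22] -> miss, prune
        N37 x:[20,22] y:[43/2,24] z:[28,34] -> miss, prune
      N23 x:[20,28] y:[37/2,49/2] z:[2,22] -> hit [20,22], descend [1, 9]
        N1 x:[83/3,28] y:[47/2,49/2] z:[6,8] -> miss, prune
        N9 x:[20,65/3] y:[37/2,23] z:[2,22] -> hit [20,65/3], descend [5, 32]
          N5 x:[20,21] y:[45/2,23] z:[2,7] -> miss, prune
          N32 x:[61/3,65/3] y:[37/2,21] z:[19,22] -> hit [61/3,21] leaf, test {P8@t=61/3}
  N28 x:[49/3,83/3] y:[6,17] z:[13,35] -> hit [49/3,17], descend [11, 26]
    N11 x:[49/3,67/3] y:[6,11] z:[15,35] -> miss, prune
    N26 x:[21,83/3] y:[9,17] z:[13,34] -> miss, prune

Summary -> nodes [0, 12, 18, 2, 14, 20, 13, 36, 37, 23, 1, 9, 5, 32, 28, 11, 26]; box-tests=17; leaf-entries=1; first=P8

== RESULT ==
[0, 12, 18, 2, 14, 20, 13, 36, 37, 23, 1, 9, 5, 32, 28, 11, 26]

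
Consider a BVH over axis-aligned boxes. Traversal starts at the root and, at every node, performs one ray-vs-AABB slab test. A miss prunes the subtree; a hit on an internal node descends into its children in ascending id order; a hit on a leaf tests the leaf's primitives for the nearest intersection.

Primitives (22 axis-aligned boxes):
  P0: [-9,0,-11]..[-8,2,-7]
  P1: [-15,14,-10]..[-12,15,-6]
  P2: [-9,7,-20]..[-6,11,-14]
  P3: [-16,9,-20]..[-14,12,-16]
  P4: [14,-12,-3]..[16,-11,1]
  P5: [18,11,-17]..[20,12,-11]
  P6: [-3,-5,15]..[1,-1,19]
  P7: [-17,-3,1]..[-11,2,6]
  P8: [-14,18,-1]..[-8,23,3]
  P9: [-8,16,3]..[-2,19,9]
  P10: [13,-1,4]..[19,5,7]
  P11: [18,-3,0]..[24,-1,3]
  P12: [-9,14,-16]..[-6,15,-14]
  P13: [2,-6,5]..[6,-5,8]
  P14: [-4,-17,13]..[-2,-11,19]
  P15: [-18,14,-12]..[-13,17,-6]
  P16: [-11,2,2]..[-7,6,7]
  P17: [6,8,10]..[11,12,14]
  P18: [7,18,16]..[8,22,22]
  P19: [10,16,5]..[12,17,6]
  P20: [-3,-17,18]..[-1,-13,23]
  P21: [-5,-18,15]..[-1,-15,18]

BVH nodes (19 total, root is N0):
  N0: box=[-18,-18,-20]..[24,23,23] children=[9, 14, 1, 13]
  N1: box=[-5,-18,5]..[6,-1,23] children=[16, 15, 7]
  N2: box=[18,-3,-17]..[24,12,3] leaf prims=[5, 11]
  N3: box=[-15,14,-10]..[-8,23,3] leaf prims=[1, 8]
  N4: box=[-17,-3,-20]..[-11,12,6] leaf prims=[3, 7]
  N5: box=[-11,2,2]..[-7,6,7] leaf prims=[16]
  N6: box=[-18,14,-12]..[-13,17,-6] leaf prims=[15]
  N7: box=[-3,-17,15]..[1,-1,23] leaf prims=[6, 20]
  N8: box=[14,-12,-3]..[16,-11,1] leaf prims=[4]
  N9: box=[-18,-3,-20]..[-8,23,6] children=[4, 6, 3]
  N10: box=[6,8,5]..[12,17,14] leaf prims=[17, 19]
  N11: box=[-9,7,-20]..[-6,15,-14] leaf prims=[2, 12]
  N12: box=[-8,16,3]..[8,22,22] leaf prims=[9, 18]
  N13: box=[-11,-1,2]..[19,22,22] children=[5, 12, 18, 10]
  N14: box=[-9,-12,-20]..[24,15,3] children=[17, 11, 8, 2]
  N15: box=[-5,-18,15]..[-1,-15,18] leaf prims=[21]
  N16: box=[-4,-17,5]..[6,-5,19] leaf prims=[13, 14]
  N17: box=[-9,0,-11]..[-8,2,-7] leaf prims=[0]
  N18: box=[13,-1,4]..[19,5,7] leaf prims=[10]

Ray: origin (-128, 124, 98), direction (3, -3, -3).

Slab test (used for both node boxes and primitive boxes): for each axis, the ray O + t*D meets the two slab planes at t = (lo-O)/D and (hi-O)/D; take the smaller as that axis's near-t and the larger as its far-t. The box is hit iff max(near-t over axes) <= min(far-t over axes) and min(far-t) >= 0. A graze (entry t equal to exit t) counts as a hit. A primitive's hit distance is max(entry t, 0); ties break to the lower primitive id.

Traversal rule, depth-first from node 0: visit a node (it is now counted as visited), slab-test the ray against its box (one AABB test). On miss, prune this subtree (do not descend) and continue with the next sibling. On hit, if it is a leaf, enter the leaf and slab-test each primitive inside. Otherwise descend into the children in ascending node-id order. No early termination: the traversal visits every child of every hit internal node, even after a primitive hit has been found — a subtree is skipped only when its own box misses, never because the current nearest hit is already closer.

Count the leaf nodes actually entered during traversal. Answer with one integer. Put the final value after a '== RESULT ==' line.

Walk:
N0 x:[110/3,152/3] y:[101/3,142/3] z:[25,118/3] -> hit [110/3,118/3], descend [1, 9, 13, 14]
  N1 x:[41,134/3] y:[125/3,142/3] z:[25,31] -> miss, prune
  N9 x:[110/3,40] y:[101/3,127/3] z:[92/3,118/3] -> hit [110/3,118/3], descend [3, 4, 6]
    N3 x:[113/3,40] y:[101/3,110/3] z:[95/3,36] -> miss, prune
    N4 x:[37,39] y:[112/3,127/3] z:[92/3,118/3] -> hit [112/3,39] leaf, test {P3@t=38, P7(miss)}
    N6 x:[110/3,115/3] y:[107/3,110/3] z:[104/3,110/3] -> hit [110/3,110/3] leaf, test {P15@t=110/3}
  N13 x:[39,49] y:[34,125/3] z:[76/3,32] -> miss, prune
  N14 x:[119/3,152/3] y:[109/3,136/3] z:[95/3,118/3] -> miss, prune

Summary -> nodes [0, 1, 9, 3, 4, 6, 13, 14]; box-tests=8; leaf-entries=2; first=P15

== RESULT ==
2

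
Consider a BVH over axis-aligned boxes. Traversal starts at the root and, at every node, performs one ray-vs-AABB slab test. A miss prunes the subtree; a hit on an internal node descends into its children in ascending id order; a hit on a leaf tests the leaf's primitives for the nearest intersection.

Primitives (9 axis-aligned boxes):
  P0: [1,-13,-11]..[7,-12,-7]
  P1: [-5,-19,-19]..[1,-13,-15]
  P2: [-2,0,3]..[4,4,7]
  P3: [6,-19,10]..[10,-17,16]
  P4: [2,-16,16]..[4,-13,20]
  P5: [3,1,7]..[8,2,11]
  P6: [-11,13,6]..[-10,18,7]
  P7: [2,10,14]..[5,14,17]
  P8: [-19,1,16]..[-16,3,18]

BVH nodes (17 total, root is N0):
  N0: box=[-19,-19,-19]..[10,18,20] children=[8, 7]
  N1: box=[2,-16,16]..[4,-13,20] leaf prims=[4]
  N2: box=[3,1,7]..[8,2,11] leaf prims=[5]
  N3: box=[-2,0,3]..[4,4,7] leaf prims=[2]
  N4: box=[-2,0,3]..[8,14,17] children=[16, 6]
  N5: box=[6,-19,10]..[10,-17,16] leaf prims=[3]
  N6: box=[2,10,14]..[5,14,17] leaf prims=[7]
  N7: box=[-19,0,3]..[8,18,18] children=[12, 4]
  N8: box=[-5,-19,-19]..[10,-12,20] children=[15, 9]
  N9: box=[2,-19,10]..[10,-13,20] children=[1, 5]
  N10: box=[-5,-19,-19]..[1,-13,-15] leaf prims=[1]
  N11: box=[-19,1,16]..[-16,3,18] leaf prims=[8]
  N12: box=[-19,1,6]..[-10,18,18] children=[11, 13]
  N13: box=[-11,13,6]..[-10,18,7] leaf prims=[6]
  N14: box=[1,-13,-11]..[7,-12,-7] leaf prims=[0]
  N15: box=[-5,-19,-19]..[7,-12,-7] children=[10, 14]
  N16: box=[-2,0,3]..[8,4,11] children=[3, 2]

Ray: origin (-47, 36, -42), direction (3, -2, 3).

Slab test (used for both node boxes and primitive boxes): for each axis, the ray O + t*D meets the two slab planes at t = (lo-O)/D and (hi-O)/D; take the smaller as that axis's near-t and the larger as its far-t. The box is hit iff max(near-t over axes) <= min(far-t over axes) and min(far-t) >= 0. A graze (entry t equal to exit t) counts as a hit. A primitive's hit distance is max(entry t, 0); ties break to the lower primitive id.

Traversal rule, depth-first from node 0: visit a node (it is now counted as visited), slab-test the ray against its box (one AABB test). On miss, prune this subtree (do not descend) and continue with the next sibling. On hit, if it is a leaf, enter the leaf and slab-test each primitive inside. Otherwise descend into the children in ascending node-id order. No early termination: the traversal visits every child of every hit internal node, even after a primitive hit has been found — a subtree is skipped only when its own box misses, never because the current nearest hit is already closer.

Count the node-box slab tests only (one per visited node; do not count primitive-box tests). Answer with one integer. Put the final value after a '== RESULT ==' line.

Trace the traversal:
N0 x:[28/3,19] y:[9,55/2] z:[23/3,62/3] -> hit [28/3,19], descend [7, 8]
  N7 x:[28/3,55/3] y:[9,18] z:[15,20] -> hit [15,18], descend [4, 12]
    N4 x:[15,55/3] y:[11,18] z:[15,59/3] -> hit [15,18], descend [6, 16]
      N6 x:[49/3,52/3] y:[11,13] z:[56/3,59/3] -> miss, prune
      N16 x:[15,55/3] y:[16,18] z:[15,53/3] -> hit [16,53/3], descend [2, 3]
        N2 x:[50/3,55/3] y:[17,35/2] z:[49/3,53/3] -> hit [17,35/2] leaf, test {P5@t=17}
        N3 x:[15,17] y:[16,18] z:[15,49/3] -> hit [16,49/3] leaf, test {P2@t=16}
    N12 x:[28/3,37/3] y:[9,35/2] z:[16,20] -> miss, prune
  N8 x:[14,19] y:[24,55/2] z:[23/3,62/3] -> miss, prune

order=[0, 7, 4, 6, 16, 2, 3, 12, 8]  |boxes|=9  |leaves|=2  hit=P2

== RESULT ==
9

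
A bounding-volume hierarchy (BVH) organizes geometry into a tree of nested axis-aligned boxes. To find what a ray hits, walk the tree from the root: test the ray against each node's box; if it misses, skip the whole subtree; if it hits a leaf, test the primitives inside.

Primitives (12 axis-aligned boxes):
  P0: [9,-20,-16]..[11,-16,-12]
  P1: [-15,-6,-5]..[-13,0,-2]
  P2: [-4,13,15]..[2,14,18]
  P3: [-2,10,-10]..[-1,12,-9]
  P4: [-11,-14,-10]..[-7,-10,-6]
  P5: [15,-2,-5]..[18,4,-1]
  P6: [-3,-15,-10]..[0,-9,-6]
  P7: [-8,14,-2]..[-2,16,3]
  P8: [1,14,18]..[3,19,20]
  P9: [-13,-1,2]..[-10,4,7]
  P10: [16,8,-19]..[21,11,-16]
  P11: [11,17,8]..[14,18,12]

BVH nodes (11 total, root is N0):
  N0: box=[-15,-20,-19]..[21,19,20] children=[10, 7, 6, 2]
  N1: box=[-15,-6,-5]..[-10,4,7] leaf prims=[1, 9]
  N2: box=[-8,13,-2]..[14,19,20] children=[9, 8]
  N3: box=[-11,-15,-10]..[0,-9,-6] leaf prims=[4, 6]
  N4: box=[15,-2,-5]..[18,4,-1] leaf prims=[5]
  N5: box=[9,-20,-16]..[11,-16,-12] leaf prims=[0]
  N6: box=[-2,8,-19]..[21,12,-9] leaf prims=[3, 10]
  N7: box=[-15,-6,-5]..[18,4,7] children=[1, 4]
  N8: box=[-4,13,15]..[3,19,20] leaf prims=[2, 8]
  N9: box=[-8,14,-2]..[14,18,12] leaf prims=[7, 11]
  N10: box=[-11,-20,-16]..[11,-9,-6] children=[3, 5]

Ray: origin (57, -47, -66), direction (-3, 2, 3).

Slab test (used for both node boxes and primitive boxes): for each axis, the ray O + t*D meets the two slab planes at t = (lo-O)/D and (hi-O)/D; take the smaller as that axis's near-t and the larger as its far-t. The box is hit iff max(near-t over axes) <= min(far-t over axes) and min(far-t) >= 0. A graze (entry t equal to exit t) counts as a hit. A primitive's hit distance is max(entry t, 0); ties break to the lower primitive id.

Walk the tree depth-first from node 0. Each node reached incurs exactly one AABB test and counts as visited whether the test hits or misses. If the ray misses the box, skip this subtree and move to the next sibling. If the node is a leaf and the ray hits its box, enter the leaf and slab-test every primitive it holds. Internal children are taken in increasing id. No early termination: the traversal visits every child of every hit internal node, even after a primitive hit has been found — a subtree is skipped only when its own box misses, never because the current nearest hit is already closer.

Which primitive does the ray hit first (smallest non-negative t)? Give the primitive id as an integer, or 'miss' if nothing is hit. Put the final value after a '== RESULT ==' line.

Walk:
N0 x:[12,24] y:[27/2,33] z:[47/3,86/3] -> hit [47/3,24], descend [2, 6, 7, 10]
  N2 x:[43/3,65/3] y:[30,33] z:[64/3,86/3] -> miss, prune
  N6 x:[12,59/3] y:[55/2,59/2] z:[47/3,19] -> miss, prune
  N7 x:[13,24] y:[41/2,51/2] z:[61/3,73/3] -> hit [41/2,24], descend [1, 4]
    N1 x:[67/3,24] y:[41/2,51/2] z:[61/3,73/3] -> hit [67/3,24] leaf, test {P1(miss), P9@t=23}
    N4 x:[13,14] y:[45/2,51/2] z:[61/3,65/3] -> miss, prune
  N10 x:[46/3,68/3] y:[27/2,19] z:[50/3,20] -> hit [50/3,19], descend [3, 5]
    N3 x:[19,68/3] y:[16,19] z:[56/3,20] -> hit [19,19] leaf, test {P4(miss), P6@t=19}
    N5 x:[46/3,16] y:[27/2,31/2] z:[50/3,18] -> miss, prune

order=[0, 2, 6, 7, 1, 4, 10, 3, 5]  |boxes|=9  |leaves|=2  hit=P6

== RESULT ==
6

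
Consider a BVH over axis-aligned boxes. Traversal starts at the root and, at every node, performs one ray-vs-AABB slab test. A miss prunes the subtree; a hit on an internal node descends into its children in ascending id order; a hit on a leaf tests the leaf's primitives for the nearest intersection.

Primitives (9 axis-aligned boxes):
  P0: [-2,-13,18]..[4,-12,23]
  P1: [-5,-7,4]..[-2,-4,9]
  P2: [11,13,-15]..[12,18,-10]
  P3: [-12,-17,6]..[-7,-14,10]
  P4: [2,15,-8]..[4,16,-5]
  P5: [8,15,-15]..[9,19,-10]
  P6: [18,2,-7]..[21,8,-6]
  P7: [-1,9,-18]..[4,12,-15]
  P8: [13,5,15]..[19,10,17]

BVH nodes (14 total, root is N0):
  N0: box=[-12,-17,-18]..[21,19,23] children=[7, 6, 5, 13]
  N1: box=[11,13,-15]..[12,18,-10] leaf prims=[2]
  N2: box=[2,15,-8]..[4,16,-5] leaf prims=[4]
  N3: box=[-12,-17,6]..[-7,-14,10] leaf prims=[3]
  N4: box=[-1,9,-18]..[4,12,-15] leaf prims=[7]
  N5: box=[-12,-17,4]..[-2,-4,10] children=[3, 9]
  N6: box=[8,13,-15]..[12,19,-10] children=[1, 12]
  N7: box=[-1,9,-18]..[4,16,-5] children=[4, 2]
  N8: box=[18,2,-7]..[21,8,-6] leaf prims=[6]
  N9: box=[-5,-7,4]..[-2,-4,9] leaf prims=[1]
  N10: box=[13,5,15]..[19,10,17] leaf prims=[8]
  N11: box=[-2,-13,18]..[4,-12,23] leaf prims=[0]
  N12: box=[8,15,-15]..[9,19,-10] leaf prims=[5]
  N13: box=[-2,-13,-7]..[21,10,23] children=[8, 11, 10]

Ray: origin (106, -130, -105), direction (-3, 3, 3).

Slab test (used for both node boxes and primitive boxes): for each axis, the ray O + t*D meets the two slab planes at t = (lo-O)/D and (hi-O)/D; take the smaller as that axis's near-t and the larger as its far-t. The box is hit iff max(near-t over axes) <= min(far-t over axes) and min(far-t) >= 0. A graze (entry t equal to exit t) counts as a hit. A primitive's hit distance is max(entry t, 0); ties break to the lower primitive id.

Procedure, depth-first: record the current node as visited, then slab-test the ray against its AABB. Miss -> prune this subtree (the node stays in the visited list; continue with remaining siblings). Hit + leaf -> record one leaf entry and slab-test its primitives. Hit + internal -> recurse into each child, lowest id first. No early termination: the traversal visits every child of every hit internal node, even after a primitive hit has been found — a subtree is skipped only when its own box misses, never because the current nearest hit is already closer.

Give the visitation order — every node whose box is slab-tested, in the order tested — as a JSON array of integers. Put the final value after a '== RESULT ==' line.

Traverse from the root:
N0 x:[85/3,118/3] y:[113/3,149/3] z:[29,128/3] -> hit [113/3,118/3], descend [5, 6, 7, 13]
  N5 x:[36,118/3] y:[113/3,42] z:[109/3,115/3] -> hit [113/3,115/3], descend [3, 9]
    N3 x:[113/3,118/3] y:[113/3,116/3] z:[37,115/3] -> hit [113/3,115/3] leaf, test {P3@t=113/3}
    N9 x:[36,37] y:[41,42] z:[109/3,38] -> miss, prune
  N6 x:[94/3,98/3] y:[143/3,149/3] z:[30,95/3] -> miss, prune
  N7 x:[34,107/3] y:[139/3,146/3] z:[29,100/3] -> miss, prune
  N13 x:[85/3,36] y:[39,140/3] z:[98/3,128/3] -> miss, prune

Visited [0, 5, 3, 9, 6, 7, 13]. Tests: 7 box, 1 leaf. Nearest: P3.

== RESULT ==
[0, 5, 3, 9, 6, 7, 13]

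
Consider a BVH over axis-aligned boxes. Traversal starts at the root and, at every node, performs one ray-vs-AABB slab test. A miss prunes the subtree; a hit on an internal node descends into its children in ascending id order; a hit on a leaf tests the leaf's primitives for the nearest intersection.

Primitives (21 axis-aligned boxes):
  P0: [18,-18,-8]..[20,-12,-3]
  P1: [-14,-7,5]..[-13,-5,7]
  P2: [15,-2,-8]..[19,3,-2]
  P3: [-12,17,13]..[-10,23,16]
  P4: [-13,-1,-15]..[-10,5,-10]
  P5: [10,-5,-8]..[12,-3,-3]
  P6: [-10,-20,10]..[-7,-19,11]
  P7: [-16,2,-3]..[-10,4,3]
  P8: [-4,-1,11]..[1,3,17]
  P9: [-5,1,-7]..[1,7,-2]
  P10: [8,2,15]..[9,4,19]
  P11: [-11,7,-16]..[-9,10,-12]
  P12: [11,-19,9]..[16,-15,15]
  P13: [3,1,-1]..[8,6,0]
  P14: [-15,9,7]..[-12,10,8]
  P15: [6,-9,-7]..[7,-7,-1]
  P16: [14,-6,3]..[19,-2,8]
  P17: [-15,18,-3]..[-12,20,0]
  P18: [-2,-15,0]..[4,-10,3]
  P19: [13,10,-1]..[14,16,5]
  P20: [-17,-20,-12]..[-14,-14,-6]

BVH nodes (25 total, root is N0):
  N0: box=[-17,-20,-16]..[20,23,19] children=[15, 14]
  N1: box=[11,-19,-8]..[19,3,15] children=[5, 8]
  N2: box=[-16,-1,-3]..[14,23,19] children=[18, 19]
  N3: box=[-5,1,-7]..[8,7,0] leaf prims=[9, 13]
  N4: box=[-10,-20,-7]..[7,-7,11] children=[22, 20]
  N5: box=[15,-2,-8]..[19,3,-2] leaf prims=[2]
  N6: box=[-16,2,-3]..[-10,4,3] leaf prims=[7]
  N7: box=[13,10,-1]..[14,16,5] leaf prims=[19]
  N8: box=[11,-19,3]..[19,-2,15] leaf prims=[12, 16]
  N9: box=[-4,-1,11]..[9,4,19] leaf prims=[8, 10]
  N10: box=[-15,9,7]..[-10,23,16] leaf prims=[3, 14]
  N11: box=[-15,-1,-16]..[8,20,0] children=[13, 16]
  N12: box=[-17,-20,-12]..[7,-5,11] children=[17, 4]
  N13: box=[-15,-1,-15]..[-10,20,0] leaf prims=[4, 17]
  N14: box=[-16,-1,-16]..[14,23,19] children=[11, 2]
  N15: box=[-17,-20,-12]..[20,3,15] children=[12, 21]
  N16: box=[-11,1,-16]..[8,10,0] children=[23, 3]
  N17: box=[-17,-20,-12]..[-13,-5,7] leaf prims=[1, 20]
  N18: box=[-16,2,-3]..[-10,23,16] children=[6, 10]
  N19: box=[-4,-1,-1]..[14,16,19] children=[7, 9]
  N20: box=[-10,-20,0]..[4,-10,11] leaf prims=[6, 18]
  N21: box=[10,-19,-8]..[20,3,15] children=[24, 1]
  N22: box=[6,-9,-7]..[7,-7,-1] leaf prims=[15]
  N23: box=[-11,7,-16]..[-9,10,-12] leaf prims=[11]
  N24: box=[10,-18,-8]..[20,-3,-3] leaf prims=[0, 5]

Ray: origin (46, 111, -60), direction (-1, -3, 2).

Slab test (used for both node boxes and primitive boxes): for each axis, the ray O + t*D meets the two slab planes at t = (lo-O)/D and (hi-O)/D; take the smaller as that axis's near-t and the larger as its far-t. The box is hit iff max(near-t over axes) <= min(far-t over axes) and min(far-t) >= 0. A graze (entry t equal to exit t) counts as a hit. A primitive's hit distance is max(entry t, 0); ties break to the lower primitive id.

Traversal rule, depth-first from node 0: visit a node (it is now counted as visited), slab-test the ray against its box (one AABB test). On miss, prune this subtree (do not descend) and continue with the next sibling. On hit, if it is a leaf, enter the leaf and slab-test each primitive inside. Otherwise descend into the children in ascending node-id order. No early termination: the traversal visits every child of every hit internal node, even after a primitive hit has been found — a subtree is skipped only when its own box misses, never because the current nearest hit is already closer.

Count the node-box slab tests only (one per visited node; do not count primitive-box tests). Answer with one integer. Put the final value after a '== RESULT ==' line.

Trace the traversal:
N0 x:[26,63] y:[88/3,131/3] z:[22,79/2] -> hit [88/3,79/2], descend [14, 15]
  N14 x:[32,62] y:[88/3,112/3] z:[22,79/2] -> hit [32,112/3], descend [2, 11]
    N2 x:[32,62] y:[88/3,112/3] z:[57/2,79/2] -> hit [32,112/3], descend [18, 19]
      N18 x:[56,62] y:[88/3,109/3] z:[57/2,38] -> miss, prune
      N19 x:[32,50] y:[95/3,112/3] z:[59/2,79/2] -> hit [32,112/3], descend [7, 9]
        N7 x:[32,33] y:[95/3,101/3] z:[59/2,65/2] -> hit [32,65/2] leaf, test {P19@t=32}
        N9 x:[37,50] y:[107/3,112/3] z:[71/2,79/2] -> hit [37,112/3] leaf, test {P8(miss), P10(miss)}
    N11 x:[38,61] y:[91/3,112/3] z:[22,30] -> miss, prune
  N15 x:[26,63] y:[36,131/3] z:[24,75/2] -> hit [36,75/2], descend [12, 21]
    N12 x:[39,63] y:[116/3,131/3] z:[24,71/2] -> miss, prune
    N21 x:[26,36] y:[36,130/3] z:[26,75/2] -> hit [36,36], descend [1, 24]
      N1 x:[27,35] y:[36,130/3] z:[26,75/2] -> miss, prune
      N24 x:[26,36] y:[38,43] z:[26,57/2] -> miss, prune

Summary -> nodes [0, 14, 2, 18, 19, 7, 9, 11, 15, 12, 21, 1, 24]; box-tests=13; leaf-entries=2; first=P19

== RESULT ==
13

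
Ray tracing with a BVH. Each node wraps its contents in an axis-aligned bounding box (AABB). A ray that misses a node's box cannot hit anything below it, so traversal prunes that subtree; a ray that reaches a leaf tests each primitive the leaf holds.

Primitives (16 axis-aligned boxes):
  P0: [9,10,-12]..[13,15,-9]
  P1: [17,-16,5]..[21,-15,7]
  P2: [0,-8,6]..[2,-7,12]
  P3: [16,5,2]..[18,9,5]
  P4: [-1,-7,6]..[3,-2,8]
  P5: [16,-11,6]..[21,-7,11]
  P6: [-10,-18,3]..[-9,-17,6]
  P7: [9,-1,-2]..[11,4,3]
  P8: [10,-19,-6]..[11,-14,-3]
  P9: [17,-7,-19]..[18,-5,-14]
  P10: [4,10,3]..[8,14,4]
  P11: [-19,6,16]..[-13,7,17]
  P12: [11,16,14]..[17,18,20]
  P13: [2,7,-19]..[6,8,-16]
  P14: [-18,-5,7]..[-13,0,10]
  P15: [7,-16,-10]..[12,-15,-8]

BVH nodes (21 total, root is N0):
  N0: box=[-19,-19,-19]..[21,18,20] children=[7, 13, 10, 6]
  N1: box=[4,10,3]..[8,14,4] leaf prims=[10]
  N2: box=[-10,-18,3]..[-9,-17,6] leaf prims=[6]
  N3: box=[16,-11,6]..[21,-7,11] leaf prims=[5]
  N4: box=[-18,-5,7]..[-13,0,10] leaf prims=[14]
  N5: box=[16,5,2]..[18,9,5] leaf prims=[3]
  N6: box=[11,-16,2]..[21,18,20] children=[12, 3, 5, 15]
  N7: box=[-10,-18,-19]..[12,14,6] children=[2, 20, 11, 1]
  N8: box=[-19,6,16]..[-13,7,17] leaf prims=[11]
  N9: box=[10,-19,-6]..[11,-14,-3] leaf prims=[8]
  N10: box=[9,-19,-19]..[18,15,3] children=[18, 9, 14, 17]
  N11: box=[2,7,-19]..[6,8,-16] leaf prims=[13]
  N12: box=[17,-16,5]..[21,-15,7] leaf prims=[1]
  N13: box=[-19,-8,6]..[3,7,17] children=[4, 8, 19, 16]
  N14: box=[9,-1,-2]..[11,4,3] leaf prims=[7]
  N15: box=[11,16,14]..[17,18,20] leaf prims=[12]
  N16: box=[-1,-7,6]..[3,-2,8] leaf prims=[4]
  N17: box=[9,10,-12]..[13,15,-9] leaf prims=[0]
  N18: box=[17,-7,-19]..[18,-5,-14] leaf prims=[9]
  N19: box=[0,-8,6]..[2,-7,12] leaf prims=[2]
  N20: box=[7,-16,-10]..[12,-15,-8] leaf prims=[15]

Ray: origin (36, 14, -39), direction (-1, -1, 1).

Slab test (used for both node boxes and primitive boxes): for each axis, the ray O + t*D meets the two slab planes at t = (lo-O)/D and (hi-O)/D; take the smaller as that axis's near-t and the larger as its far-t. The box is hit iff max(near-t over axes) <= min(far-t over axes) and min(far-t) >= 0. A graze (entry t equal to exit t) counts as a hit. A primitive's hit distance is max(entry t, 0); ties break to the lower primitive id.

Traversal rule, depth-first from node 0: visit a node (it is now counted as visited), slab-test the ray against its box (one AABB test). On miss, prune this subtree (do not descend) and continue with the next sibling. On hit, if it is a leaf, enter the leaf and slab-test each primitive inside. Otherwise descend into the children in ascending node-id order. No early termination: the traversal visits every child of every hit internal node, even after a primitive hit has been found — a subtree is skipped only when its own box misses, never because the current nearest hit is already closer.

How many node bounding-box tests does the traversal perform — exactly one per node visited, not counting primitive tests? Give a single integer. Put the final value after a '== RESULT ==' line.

Trace the traversal:
N0 x:[15,55] y:[-4,33] z:[20,59] -> hit [20,33], descend [6, 7, 10, 13]
  N6 x:[15,25] y:[-4,30] z:[41,59] -> miss, prune
  N7 x:[24,46] y:[0,32] z:[20,45] -> hit [24,32], descend [1, 2, 11, 20]
    N1 x:[28,32] y:[0,4] z:[42,43] -> miss, prune
    N2 x:[45,46] y:[31,32] z:[42,45] -> miss, prune
    N11 x:[30,34] y:[6,7] z:[20,23] -> miss, prune
    N20 x:[24,29] y:[29,30] z:[29,31] -> hit [29,29] leaf, test {P15@t=29}
  N10 x:[18,27] y:[-1,33] z:[20,42] -> hit [20,27], descend [9, 14, 17, 18]
    N9 x:[25,26] y:[28,33] z:[33,36] -> miss, prune
    N14 x:[25,27] y:[10,15] z:[37,42] -> miss, prune
    N17 x:[23,27] y:[-1,4] z:[27,30] -> miss, prune
    N18 x:[18,19] y:[19,21] z:[20,25] -> miss, prune
  N13 x:[33,55] y:[7,22] z:[45,56] -> miss, prune

Summary -> nodes [0, 6, 7, 1, 2, 11, 20, 10, 9, 14, 17, 18, 13]; box-tests=13; leaf-entries=1; first=P15

== RESULT ==
13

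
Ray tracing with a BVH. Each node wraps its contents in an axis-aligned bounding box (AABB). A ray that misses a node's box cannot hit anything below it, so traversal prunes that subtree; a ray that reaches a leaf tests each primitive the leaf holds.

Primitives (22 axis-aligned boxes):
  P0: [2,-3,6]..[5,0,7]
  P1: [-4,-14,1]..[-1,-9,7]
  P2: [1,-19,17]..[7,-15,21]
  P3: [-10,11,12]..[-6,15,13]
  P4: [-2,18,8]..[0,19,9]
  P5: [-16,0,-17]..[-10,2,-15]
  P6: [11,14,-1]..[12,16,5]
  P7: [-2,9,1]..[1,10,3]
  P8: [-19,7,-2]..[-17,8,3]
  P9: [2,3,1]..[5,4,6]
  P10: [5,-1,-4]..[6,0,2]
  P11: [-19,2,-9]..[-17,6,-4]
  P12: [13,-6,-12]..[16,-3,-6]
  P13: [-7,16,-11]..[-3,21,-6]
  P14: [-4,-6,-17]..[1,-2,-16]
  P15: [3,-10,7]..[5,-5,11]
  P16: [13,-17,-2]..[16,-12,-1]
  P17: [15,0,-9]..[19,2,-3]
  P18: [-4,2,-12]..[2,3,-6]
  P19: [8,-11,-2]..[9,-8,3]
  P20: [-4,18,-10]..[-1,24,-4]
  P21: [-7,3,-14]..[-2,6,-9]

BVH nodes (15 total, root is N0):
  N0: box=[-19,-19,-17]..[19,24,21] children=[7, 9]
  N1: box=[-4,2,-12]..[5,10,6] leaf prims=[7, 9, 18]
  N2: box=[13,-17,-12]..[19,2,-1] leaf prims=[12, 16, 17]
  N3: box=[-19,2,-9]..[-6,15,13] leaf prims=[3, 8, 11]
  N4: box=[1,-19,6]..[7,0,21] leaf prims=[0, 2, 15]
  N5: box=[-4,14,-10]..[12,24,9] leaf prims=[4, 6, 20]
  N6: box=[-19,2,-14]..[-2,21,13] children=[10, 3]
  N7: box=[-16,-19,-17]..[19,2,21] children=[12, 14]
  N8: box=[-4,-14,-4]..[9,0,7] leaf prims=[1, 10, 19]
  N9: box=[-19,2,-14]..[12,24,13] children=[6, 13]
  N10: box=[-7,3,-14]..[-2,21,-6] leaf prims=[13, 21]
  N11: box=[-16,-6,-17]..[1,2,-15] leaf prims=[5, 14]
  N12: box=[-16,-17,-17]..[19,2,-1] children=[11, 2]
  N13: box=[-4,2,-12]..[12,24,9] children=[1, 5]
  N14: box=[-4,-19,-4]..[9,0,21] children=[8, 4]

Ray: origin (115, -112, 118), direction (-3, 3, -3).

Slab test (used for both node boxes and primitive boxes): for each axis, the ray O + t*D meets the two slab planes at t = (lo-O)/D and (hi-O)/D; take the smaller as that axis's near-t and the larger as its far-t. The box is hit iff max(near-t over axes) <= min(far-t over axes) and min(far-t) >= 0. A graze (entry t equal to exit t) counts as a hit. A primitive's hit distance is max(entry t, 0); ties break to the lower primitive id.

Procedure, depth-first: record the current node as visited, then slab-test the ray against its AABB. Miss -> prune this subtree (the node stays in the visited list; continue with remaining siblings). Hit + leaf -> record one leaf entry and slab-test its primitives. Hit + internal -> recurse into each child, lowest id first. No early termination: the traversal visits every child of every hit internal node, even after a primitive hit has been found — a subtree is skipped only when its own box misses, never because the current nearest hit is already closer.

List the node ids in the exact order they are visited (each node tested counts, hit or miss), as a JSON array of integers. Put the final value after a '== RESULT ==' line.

Walk:
N0 x:[32,134/3] y:[31,136/3] z:[97/3,45] -> hit [97/3,134/3], descend [7, 9]
  N7 x:[32,131/3] y:[31,38] z:[97/3,45] -> hit [97/3,38], descend [12, 14]
    N12 x:[32,131/3] y:[95/3,38] z:[119/3,45] -> miss, prune
    N14 x:[106/3,119/3] y:[31,112/3] z:[97/3,122/3] -> hit [106/3,112/3], descend [4, 8]
      N4 x:[36,38] y:[31,112/3] z:[97/3,112/3] -> hit [36,112/3] leaf, test {P0@t=37, P2(miss), P15(miss)}
      N8 x:[106/3,119/3] y:[98/3,112/3] z:[37,122/3] -> hit [37,112/3] leaf, test {P1(miss), P10(miss), P19(miss)}
  N9 x:[103/3,134/3] y:[38,136/3] z:[35,44] -> hit [38,44], descend [6, 13]
    N6 x:[39,134/3] y:[38,133/3] z:[35,44] -> hit [39,44], descend [3, 10]
      N3 x:[121/3,134/3] y:[38,127/3] z:[35,127/3] -> hit [121/3,127/3] leaf, test {P3(miss), P8(miss), P11(miss)}
      N10 x:[39,122/3] y:[115/3,133/3] z:[124/3,44] -> miss, prune
    N13 x:[103/3,119/3] y:[38,136/3] z:[109/3,130/3] -> hit [38,119/3], descend [1, 5]
      N1 x:[110/3,119/3] y:[38,122/3] z:[112/3,130/3] -> hit [38,119/3] leaf, test {P7(miss), P9(miss), P18(miss)}
      N5 x:[103/3,119/3] y:[42,136/3] z:[109/3,128/3] -> miss, prune

order=[0, 7, 12, 14, 4, 8, 9, 6, 3, 10, 13, 1, 5]  |boxes|=13  |leaves|=4  hit=P0

== RESULT ==
[0, 7, 12, 14, 4, 8, 9, 6, 3, 10, 13, 1, 5]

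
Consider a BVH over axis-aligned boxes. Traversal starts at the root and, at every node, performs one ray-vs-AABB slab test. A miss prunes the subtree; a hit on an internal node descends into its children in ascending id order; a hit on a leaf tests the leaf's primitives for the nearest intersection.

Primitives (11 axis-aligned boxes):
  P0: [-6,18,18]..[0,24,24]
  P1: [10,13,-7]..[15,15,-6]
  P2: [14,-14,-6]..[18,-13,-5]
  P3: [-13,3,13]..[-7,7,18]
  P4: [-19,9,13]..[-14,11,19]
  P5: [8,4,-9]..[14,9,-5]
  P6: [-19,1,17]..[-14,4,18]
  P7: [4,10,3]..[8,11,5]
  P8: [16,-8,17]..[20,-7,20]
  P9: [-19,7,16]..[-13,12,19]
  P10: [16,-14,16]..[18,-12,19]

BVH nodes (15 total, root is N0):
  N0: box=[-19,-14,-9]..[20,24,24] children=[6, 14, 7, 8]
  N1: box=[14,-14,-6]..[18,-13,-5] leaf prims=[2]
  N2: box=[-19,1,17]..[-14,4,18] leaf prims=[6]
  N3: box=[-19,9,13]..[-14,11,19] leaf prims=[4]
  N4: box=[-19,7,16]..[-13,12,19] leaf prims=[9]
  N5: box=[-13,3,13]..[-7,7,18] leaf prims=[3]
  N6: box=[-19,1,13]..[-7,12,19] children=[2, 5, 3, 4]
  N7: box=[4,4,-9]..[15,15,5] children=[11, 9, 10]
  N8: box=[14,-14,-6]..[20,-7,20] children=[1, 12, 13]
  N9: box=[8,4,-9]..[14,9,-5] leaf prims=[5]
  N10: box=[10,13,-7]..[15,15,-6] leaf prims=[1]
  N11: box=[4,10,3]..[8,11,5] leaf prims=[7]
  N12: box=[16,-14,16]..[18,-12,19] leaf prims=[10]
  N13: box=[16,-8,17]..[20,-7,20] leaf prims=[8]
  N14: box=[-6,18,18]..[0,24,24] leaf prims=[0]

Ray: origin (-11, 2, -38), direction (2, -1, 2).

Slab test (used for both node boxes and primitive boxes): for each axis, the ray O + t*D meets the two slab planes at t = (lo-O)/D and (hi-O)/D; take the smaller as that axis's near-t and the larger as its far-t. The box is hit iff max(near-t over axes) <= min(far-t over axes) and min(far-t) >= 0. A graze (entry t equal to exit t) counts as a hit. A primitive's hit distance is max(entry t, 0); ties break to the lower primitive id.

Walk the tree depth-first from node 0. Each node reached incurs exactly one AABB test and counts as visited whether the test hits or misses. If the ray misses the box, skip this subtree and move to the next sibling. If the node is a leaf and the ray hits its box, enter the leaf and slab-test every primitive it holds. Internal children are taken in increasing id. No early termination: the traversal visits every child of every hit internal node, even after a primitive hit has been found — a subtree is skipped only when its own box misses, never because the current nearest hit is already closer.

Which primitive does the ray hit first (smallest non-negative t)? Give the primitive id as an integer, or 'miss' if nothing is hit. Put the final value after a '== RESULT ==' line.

Walk:
N0 x:[-4,31/2] y:[-22,16] z:[29/2,31] -> hit [29/2,31/2], descend [6, 7, 8, 14]
  N6 x:[-4,2] y:[-10,1] z:[51/2,57/2] -> miss, prune
  N7 x:[15/2,13] y:[-13,-2] z:[29/2,43/2] -> miss, prune
  N8 x:[25/2,31/2] y:[9,16] z:[16,29] -> miss, prune
  N14 x:[5/2,11/2] y:[-22,-16] z:[28,31] -> miss, prune

5 AABB tests over nodes [0, 6, 7, 8, 14]; 0 leaves entered; closest miss.

== RESULT ==
miss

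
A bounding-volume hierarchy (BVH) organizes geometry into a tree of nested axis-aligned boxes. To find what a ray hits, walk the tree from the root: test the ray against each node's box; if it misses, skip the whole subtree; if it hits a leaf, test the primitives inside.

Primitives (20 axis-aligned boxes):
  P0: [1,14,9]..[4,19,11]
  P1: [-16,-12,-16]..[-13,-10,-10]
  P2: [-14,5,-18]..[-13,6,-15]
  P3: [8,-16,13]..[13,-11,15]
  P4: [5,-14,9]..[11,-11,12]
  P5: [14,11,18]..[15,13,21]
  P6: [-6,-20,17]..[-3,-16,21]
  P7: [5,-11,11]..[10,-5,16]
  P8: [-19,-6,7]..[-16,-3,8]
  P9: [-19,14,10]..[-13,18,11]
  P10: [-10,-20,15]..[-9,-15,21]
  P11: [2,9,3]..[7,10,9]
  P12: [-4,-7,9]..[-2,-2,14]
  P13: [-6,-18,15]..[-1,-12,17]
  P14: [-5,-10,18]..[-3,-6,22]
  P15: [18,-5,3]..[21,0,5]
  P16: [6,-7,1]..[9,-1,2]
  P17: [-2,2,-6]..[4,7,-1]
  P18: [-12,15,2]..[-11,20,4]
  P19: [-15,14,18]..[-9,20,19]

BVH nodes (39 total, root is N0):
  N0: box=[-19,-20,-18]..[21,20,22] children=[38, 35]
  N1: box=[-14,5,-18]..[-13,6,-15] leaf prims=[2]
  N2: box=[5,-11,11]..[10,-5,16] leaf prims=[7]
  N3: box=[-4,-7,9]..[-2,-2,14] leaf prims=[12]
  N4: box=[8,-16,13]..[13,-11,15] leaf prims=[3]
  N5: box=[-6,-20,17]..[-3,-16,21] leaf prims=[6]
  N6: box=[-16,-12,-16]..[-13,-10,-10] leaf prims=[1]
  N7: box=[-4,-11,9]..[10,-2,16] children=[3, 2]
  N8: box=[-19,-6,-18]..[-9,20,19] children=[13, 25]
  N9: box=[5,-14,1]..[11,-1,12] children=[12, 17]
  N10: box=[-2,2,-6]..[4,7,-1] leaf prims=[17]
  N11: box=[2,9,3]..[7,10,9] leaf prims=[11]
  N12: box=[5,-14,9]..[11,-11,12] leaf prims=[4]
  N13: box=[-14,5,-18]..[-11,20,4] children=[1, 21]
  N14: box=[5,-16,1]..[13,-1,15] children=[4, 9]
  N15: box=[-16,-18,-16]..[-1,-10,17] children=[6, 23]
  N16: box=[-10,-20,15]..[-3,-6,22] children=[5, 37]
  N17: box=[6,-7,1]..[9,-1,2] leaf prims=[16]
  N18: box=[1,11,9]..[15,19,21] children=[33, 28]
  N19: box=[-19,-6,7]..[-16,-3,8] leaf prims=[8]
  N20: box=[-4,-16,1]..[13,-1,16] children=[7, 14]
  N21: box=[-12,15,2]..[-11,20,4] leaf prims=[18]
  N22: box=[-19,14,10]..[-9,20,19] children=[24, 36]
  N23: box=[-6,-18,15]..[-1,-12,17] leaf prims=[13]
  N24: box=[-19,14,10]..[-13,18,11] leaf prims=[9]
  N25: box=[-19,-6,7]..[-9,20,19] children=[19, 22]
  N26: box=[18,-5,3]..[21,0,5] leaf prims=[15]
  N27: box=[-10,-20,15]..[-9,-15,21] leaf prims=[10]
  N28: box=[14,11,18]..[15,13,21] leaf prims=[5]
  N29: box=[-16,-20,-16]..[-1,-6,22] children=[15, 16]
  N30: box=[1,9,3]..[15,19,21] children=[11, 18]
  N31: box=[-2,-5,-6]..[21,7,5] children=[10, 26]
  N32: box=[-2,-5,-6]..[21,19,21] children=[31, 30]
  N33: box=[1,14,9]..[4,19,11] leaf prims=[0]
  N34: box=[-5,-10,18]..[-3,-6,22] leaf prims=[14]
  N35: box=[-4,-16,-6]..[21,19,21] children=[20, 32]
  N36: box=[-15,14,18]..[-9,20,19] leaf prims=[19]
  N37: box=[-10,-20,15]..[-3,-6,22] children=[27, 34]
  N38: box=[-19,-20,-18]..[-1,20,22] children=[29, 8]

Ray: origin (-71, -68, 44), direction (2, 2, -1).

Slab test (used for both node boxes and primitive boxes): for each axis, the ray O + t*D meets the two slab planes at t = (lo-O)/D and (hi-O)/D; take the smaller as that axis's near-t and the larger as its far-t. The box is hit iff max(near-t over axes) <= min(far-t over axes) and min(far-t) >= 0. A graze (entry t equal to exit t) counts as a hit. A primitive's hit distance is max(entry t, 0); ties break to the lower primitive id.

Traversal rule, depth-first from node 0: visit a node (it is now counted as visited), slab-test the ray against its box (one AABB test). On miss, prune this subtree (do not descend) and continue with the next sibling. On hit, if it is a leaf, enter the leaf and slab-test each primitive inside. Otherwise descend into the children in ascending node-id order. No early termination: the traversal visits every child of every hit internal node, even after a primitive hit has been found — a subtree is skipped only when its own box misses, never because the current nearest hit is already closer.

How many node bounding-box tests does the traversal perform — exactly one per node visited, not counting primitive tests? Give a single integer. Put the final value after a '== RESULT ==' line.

Trace the traversal:
N0 x:[26,46] y:[24,44] z:[22,62] -> hit [26,44], descend [35, 38]
  N35 x:[67/2,46] y:[26,87/2] z:[23,50] -> hit [67/2,87/2], descend [20, 32]
    N20 x:[67/2,42] y:[26,67/2] z:[28,43] -> hit [67/2,67/2], descend [7, 14]
      N7 x:[67/2,81/2] y:[57/2,33] z:[28,35] -> miss, prune
      N14 x:[38,42] y:[26,67/2] z:[29,43] -> miss, prune
    N32 x:[69/2,46] y:[63/2,87/2] z:[23,50] -> hit [69/2,87/2], descend [30, 31]
      N30 x:[36,43] y:[77/2,87/2] z:[23,41] -> hit [77/2,41], descend [11, 18]
        N11 x:[73/2,39] y:[77/2,39] z:[35,41] -> hit [77/2,39] leaf, test {P11@t=77/2}
        N18 x:[36,43] y:[79/2,87/2] z:[23,35] -> miss, prune
      N31 x:[69/2,46] y:[63/2,75/2] z:[39,50] -> miss, prune
  N38 x:[26,35] y:[24,44] z:[22,62] -> hit [26,35], descend [8, 29]
    N8 x:[26,31] y:[31,44] z:[25,62] -> hit [31,31], descend [13, 25]
      N13 x:[57/2,30] y:[73/2,44] z:[40,62] -> miss, prune
      N25 x:[26,31] y:[31,44] z:[25,37] -> hit [31,31], descend [19, 22]
        N19 x:[26,55/2] y:[31,65/2] z:[36,37] -> miss, prune
        N22 x:[26,31] y:[41,44] z:[25,34] -> miss, prune
    N29 x:[55/2,35] y:[24,31] z:[22,60] -> hit [55/2,31], descend [15, 16]
      N15 x:[55/2,35] y:[25,29] z:[27,60] -> hit [55/2,29], descend [6, 23]
        N6 x:[55/2,29] y:[28,29] z:[54,60] -> miss, prune
        N23 x:[65/2,35] y:[25,28] z:[27,29] -> miss, prune
      N16 x:[61/2,34] y:[24,31] z:[22,29] -> miss, prune

21 AABB tests over nodes [0, 35, 20, 7, 14, 32, 30, 11, 18, 31, 38, 8, 13, 25, 19, 22, 29, 15, 6, 23, 16]; 1 leaf entered; closest P11.

== RESULT ==
21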